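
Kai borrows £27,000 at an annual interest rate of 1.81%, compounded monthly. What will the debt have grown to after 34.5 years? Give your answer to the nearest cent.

£50,391.19

Growth factor = (1 + 0.0181/12)^414 ≈ 1.8663404477.
A ≈ 27,000 × 1.8663404477 ≈ 50,391.1921.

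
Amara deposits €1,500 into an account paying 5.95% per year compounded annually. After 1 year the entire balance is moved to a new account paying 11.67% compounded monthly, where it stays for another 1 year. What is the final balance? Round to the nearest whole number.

€1,785

After 1 years at 5.95%: 1,500 × 1.0595 ≈ 1,589.2500.
Then 1 years at 11.67%: 1,589.2500 × 1.123148833 ≈ 1,784.9643.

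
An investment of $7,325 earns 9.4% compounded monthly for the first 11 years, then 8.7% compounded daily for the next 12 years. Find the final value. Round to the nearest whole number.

$58,273

After 11 years at 9.4%: 7,325 × 2.8009851436 ≈ 20,517.2162.
Then 12 years at 8.7%: 20,517.2162 × 2.840203197 ≈ 58,273.0630.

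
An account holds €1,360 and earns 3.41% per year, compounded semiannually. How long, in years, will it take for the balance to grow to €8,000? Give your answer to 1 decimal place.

52.4 years

(1 + 0.01705)^(2t) = 8,000/1,360 = 5.8824.
2t·ln(1 + 0.01705) = ln(5.8824); 2t = 1.772/0.0169063 ≈ 104.8106.
t ≈ 52.4053 years.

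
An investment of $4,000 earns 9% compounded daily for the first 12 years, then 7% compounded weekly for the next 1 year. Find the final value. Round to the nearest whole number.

After 12 years at 9%: 4,000 × 2.9442875555 ≈ 11,777.1502.
Then 1 years at 7%: 11,777.1502 × 1.0724576961 ≈ 12,630.4954.

$12,630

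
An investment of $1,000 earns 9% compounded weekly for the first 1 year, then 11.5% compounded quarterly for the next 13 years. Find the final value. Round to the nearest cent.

$4,777.11

After 1 years at 9%: 1,000 × 1.094089166 ≈ 1,094.0892.
Then 13 years at 11.5%: 1,094.0892 × 4.366285277 ≈ 4,777.1054.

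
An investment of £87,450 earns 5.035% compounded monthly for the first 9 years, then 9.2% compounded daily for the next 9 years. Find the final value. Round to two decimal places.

Phase 1: 87,450·(1 + 0.05035/12)^108 ≈ 137,451.2325.
Phase 2: 137,451.2325·(1 + 0.092/365)^3285 ≈ 314,556.8580.

£314,556.86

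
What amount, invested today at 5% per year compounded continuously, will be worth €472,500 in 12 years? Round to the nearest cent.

P = A·e^(−rt) = 472,500·e^(−0.6).
e^(−0.6) ≈ 0.548811636094, so P ≈ 259,313.4981.

€259,313.50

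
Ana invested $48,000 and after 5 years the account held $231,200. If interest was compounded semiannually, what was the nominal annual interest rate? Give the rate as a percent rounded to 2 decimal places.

(1 + r/2)^10 = 231,200/48,000 = 4.81667.
1 + r/2 = 4.81667^(1/10) ≈ 1.170239, so r/2 ≈ 0.170239.
r ≈ 2·0.170239 = 34.04785%.

34.05%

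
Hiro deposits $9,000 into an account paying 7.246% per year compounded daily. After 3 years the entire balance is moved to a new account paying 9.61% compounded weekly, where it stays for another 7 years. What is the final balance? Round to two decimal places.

After 3 years at 7.246%: 9,000 × 1.2427894699 ≈ 11,185.1052.
Then 7 years at 9.61%: 11,185.1052 × 1.9583047277 ≈ 21,903.8445.

$21,903.84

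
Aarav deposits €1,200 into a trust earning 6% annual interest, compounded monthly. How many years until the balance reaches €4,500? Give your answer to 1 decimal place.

22.1 years

(1 + 0.005)^(12t) = 4,500/1,200 = 3.75.
12t·ln(1 + 0.005) = ln(3.75); 12t = 1.3218/0.00498754 ≈ 265.0115.
t ≈ 22.0843 years.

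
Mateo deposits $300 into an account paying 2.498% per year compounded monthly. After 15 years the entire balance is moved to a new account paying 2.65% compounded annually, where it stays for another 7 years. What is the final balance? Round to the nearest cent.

Phase 1: 300·(1 + 0.02498/12)^180 ≈ 436.1966.
Phase 2: 436.1966·(1 + 0.0265)^7 ≈ 523.8355.

$523.84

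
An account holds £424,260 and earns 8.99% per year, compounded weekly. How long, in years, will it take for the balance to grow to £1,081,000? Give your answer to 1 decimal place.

10.4 years

We need (1 + 0.00172885)^(52t) = 2.548, so 52t = ln 2.548 / ln 1.001729 ≈ 541.4615.
t ≈ 541.4615/52 = 10.4127 years.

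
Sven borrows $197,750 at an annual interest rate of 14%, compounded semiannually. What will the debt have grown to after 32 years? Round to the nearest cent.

Growth factor = (1 + 0.07)^64 ≈ 75.955945088464.
A ≈ 197,750 × 75.955945088464 ≈ 15,020,288.1412.

$15,020,288.14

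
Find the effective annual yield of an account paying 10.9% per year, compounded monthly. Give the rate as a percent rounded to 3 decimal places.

EAR = (1 + 10.9%/12)^12 − 1 = (1 + 0.00908333)^12 − 1.
(1 + 0.00908333)^12 ≈ 1.114614, so EAR ≈ 11.46138%.

11.461%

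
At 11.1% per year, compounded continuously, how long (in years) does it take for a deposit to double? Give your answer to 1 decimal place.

6.2 years

e^(0.111t) = 2, so 0.111t = ln 2 ≈ 0.69315.
t ≈ 0.69315/0.111 ≈ 6.2446.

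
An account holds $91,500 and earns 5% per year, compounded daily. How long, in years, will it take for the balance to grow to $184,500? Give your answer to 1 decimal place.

14.0 years

(1 + 0.000136986)^(365t) = 184,500/91,500 = 2.0164.
365t·ln(1 + 0.000136986) = ln(2.0164); 365t = 0.70131/0.000136977 ≈ 5119.9172.
t ≈ 14.0272 years.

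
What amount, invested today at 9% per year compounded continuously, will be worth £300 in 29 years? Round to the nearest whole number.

£22

P = A·e^(−rt) = 300·e^(−2.61).
e^(−2.61) ≈ 0.0735345438, so P ≈ 22.0604.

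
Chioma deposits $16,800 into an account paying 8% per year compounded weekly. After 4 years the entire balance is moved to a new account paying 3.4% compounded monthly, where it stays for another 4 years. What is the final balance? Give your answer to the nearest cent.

$26,494.59

After 4 years at 8%: 16,800 × 1.3767891679 ≈ 23,130.0580.
Then 4 years at 3.4%: 23,130.0580 × 1.1454615961 ≈ 26,494.5932.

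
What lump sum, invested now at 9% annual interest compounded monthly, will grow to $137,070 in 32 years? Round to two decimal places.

$7,777.52

Periodic rate = 9%/12 = 0.0075; 384 periods.
P = 137,070/(1 + 0.0075)^384 ≈ 137,070/17.6238605694 ≈ 7,777.5241.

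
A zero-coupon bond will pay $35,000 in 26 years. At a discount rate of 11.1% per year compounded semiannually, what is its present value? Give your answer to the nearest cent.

Periodic rate = 11.1%/2 = 0.0555; 52 periods.
P = 35,000/(1 + 0.0555)^52 ≈ 35,000/16.589311326 ≈ 2,109.7922.

$2,109.79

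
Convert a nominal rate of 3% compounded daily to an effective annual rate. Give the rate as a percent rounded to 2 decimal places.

3.05%

EAR = (1 + 3%/365)^365 − 1 = (1 + 0.0000821918)^365 − 1.
(1 + 0.0000821918)^365 ≈ 1.030453, so EAR ≈ 3.04533%.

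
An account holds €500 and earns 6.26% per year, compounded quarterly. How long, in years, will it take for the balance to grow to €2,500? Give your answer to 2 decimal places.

(1 + 0.01565)^(4t) = 2,500/500 = 5.
4t·ln(1 + 0.01565) = ln(5); 4t = 1.6094/0.0155288 ≈ 103.6421.
t ≈ 25.9105 years.

25.91 years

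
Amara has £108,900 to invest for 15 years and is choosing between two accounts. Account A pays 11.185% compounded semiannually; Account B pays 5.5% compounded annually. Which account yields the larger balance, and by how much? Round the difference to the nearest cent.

Account A, by £314,094.78

Account A growth factor: (1 + 0.055925)^30 ≈ 5.11672610053; balance ≈ 557,211.4723.
Account B growth factor: (1 + 0.055)^15 ≈ 2.23247649224; balance ≈ 243,116.6900.
Account A is larger by 314,094.7823.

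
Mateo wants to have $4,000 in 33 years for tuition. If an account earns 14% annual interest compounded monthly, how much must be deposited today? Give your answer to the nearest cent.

$40.48

Periodic rate = 14%/12 = 0.0116667; 396 periods.
P = 4,000/(1 + 0.14/12)^396 ≈ 4,000/98.81582796 ≈ 40.4793.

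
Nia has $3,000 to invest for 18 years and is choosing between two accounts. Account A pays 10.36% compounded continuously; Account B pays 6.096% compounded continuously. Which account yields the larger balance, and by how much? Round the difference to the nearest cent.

Account A growth factor: e^(0.1036·18) = e^1.8648 ≈ 6.4546448279; balance ≈ 19,363.9345.
Account B growth factor: e^(0.06096·18) = e^1.09728 ≈ 2.996005795; balance ≈ 8,988.0174.
Account A is larger by 10,375.9171.

Account A, by $10,375.92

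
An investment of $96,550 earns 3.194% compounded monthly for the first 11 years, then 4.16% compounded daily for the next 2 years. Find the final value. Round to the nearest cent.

Phase 1: 96,550·(1 + 0.03194/12)^132 ≈ 137,130.6693.
Phase 2: 137,130.6693·(1 + 0.0416/365)^730 ≈ 149,027.3015.

$149,027.30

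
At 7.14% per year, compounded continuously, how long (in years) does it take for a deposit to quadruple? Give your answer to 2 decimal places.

e^(0.0714t) = 4, so 0.0714t = ln 4 ≈ 1.3863.
t ≈ 1.3863/0.0714 ≈ 19.4159.

19.42 years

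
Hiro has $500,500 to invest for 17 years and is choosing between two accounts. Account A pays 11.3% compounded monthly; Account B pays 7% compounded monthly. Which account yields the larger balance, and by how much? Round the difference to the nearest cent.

Account A, by $1,747,221.17

Account A growth factor: (1 + 0.113/12)^204 ≈ 6.766687487326; balance ≈ 3,386,727.0874.
Account B growth factor: (1 + 0.07/12)^204 ≈ 3.275736094704; balance ≈ 1,639,505.9154.
Account A is larger by 1,747,221.1720.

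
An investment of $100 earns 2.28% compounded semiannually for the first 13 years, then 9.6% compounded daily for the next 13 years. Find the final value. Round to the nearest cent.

After 13 years at 2.28%: 100 × 1.3427547 ≈ 134.2755.
Then 13 years at 9.6%: 134.2755 × 3.4827977 ≈ 467.6543.

$467.65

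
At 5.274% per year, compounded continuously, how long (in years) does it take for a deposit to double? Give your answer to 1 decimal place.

13.1 years

e^(0.05274t) = 2, so 0.05274t = ln 2 ≈ 0.69315.
t ≈ 0.69315/0.05274 ≈ 13.1427.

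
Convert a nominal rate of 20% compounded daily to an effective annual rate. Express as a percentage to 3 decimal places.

22.134%

EAR = (1 + 20%/365)^365 − 1 = (1 + 0.000547945)^365 − 1.
(1 + 0.000547945)^365 ≈ 1.221336, so EAR ≈ 22.13359%.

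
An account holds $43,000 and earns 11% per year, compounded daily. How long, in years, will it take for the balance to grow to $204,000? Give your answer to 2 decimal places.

(1 + 0.00030137)^(365t) = 204,000/43,000 = 4.7442.
365t·ln(1 + 0.00030137) = ln(4.7442); 365t = 1.5569/0.000301324 ≈ 5166.9217.
t ≈ 14.1559 years.

14.16 years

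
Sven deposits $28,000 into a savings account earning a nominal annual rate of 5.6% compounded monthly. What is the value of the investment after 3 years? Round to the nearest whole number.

$33,109

Periodic rate = 5.6%/12 = 0.00466667; periods = 12·3 = 36.
A = 28,000·(1 + 0.056/12)^36 ≈ 28,000·1.1824744274 ≈ 33,109.2840.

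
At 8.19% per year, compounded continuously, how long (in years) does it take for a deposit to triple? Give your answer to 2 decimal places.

13.41 years

e^(0.0819t) = 3, so 0.0819t = ln 3 ≈ 1.0986.
t ≈ 1.0986/0.0819 ≈ 13.4141.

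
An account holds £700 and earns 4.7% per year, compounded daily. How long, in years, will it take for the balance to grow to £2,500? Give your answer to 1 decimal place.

27.1 years

We need (1 + 0.000128767)^(365t) = 3.5714, so 365t = ln 3.5714 / ln 1.000129 ≈ 9886.4337.
t ≈ 9886.4337/365 = 27.0861 years.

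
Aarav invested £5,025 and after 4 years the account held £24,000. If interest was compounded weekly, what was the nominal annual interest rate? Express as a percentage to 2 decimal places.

39.24%

(1 + r/52)^208 = 24,000/5,025 = 4.77612.
1 + r/52 = 4.77612^(1/208) ≈ 1.007546, so r/52 ≈ 0.00754577.
r ≈ 52·0.00754577 = 39.23801%.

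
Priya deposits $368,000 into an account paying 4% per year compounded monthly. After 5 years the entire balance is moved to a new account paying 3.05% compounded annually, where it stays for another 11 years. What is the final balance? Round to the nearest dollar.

$625,303

After 5 years at 4%: 368,000 × 1.22099659394 ≈ 449,326.7466.
Then 11 years at 3.05%: 449,326.7466 × 1.39164337759 ≈ 625,302.5912.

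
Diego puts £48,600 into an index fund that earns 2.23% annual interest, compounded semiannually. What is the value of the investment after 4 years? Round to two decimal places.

Periodic rate = 2.23%/2 = 0.01115; periods = 2·4 = 8.
A = 48,600·(1 + 0.01115)^8 ≈ 48,600·1.0927597486 ≈ 53,108.1238.

£53,108.12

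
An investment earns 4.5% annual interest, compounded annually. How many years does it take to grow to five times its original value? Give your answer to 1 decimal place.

(1 + 0.045)^t = 5.
t = ln 5 / ln(1 + 0.045) ≈ 1.6094/0.0440169 ≈ 36.5641.

36.6 years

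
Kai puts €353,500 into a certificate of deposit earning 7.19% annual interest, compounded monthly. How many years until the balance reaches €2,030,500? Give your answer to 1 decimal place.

We need (1 + 0.00599167)^(12t) = 5.744, so 12t = ln 5.744 / ln 1.005992 ≈ 292.6374.
t ≈ 292.6374/12 = 24.3865 years.

24.4 years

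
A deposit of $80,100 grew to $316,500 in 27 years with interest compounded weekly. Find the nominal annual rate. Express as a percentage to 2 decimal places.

(1 + r/52)^1404 = 316,500/80,100 = 3.95131.
1 + r/52 = 3.95131^(1/1404) ≈ 1.000979, so r/52 ≈ 0.000979145.
r ≈ 52·0.000979145 = 5.09156%.

5.09%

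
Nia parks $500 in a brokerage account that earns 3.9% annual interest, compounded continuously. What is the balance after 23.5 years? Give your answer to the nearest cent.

$1,250.26

A = P·e^(rt) = 500·e^(0.039·23.5) = 500·e^0.9165.
e^0.9165 ≈ 2.500523225, so A ≈ 1,250.2616.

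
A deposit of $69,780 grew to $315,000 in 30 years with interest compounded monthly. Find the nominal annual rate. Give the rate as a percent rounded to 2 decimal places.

5.03%

The 360-period growth factor is 315,000/69,780 = 4.51419.
r/12 = 4.51419^(1/360) − 1 ≈ 0.00419551, so r ≈ 12·0.00419551 = 5.03462%.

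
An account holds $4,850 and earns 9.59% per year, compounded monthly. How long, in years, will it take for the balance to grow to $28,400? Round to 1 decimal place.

18.5 years

(1 + 0.00799167)^(12t) = 28,400/4,850 = 5.8557.
12t·ln(1 + 0.00799167) = ln(5.8557); 12t = 1.7674/0.0079599 ≈ 222.0392.
t ≈ 18.5033 years.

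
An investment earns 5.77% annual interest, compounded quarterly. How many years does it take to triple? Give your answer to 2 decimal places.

(1 + 0.014425)^(4t) = 3.
4t = ln 3 / ln(1 + 0.014425) ≈ 1.0986/0.0143219 ≈ 76.7083.
t ≈ 19.1771.

19.18 years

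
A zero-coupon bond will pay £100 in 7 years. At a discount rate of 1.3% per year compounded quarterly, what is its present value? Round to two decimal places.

£91.32

Growth factor = (1 + 0.00325)^28 ≈ 1.0951074.
P = 100/1.0951074 ≈ 91.3152.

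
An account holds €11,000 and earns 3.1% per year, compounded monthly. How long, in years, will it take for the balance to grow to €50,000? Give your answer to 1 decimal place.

48.9 years

(1 + 0.00258333)^(12t) = 50,000/11,000 = 4.5455.
12t·ln(1 + 0.00258333) = ln(4.5455); 12t = 1.5141/0.00258 ≈ 586.8707.
t ≈ 48.9059 years.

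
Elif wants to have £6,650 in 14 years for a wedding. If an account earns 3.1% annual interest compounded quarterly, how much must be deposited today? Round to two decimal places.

£4,315.83

Periodic rate = 3.1%/4 = 0.00775; 56 periods.
P = 6,650/(1 + 0.00775)^56 ≈ 6,650/1.540838716 ≈ 4,315.8313.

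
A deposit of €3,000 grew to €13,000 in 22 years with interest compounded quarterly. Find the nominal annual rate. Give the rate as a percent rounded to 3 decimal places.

6.721%

(1 + r/4)^88 = 13,000/3,000 = 4.33333.
1 + r/4 = 4.33333^(1/88) ≈ 1.016803, so r/4 ≈ 0.0168025.
r ≈ 4·0.0168025 = 6.72101%.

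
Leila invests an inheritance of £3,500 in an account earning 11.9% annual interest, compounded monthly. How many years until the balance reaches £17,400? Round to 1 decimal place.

13.5 years

(1 + 0.00991667)^(12t) = 17,400/3,500 = 4.9714.
12t·ln(1 + 0.00991667) = ln(4.9714); 12t = 1.6037/0.00986782 ≈ 162.5189.
t ≈ 13.5432 years.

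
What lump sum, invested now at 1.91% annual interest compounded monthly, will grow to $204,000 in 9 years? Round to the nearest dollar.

Periodic rate = 1.91%/12 = 0.00159167; 108 periods.
P = 204,000/(1 + 0.0191/12)^108 ≈ 204,000/1.18739679211 ≈ 171,804.4055.

$171,804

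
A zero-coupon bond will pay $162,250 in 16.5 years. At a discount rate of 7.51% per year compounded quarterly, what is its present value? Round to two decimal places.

$47,535.52

Periodic rate = 7.51%/4 = 0.018775; 66 periods.
P = 162,250/(1 + 0.018775)^66 ≈ 162,250/3.41323683601 ≈ 47,535.5236.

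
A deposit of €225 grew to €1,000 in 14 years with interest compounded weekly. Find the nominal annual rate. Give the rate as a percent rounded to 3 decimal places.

(1 + r/52)^728 = 1,000/225 = 4.44444.
1 + r/52 = 4.44444^(1/728) ≈ 1.002051, so r/52 ≈ 0.00205108.
r ≈ 52·0.00205108 = 10.66560%.

10.666%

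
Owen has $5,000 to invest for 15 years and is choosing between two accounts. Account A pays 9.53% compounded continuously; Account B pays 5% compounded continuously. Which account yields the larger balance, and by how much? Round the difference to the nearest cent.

Account A, by $10,298.05

A: e^(0.0953·15) = e^1.4295 ≈ 4.1766103646, so 5,000 × 4.1766103646 ≈ 20,883.0518.
B: e^(0.05·15) = e^0.75 ≈ 2.1170000166, so 5,000 × 2.1170000166 ≈ 10,585.0001.
Difference ≈ 10,298.0517 in favor of A.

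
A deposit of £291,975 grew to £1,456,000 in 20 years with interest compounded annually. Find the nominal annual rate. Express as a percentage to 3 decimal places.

(1 + r)^20 = 1,456,000/291,975 = 4.98673.
1 + r = 4.98673^(1/20) ≈ 1.083654, so r ≈ 0.0836544.
r ≈ 8.36544%.

8.365%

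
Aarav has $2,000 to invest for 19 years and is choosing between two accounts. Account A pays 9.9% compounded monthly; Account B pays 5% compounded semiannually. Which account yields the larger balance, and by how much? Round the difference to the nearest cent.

Account A, by $7,907.90

Account A growth factor: (1 + 0.00825)^228 ≈ 6.5096343543; balance ≈ 13,019.2687.
Account B growth factor: (1 + 0.025)^38 ≈ 2.555682416; balance ≈ 5,111.3648.
Account A is larger by 7,907.9039.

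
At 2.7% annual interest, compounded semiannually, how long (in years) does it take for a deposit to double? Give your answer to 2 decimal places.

25.85 years

(1 + 0.0135)^(2t) = 2.
2t = ln 2 / ln(1 + 0.0135) ≈ 0.69315/0.0134097 ≈ 51.6900.
t ≈ 25.8450.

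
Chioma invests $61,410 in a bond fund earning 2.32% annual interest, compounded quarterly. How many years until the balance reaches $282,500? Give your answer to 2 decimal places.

65.97 years

(1 + 0.0058)^(4t) = 282,500/61,410 = 4.6002.
4t·ln(1 + 0.0058) = ln(4.6002); 4t = 1.5261/0.00578324 ≈ 263.8840.
t ≈ 65.9710 years.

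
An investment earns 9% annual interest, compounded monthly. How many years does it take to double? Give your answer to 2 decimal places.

7.73 years

(1 + 0.0075)^(12t) = 2.
12t = ln 2 / ln(1 + 0.0075) ≈ 0.69315/0.00747201 ≈ 92.7658.
t ≈ 7.7305.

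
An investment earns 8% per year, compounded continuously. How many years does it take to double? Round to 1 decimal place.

8.7 years

e^(0.08t) = 2, so 0.08t = ln 2 ≈ 0.69315.
t ≈ 0.69315/0.08 ≈ 8.6643.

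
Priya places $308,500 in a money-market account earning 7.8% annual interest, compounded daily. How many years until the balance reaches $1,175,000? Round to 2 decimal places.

We need (1 + 0.000213699)^(365t) = 3.8088, so 365t = ln 3.8088 / ln 1.000214 ≈ 6258.5542.
t ≈ 6258.5542/365 = 17.1467 years.

17.15 years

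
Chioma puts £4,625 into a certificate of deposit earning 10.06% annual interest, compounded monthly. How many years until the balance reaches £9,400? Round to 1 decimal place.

7.1 years

We need (1 + 0.00838333)^(12t) = 2.0324, so 12t = ln 2.0324 / ln 1.008383 ≈ 84.9545.
t ≈ 84.9545/12 = 7.0795 years.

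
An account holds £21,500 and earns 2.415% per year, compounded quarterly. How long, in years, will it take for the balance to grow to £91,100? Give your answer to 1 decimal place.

We need (1 + 0.0060375)^(4t) = 4.2372, so 4t = ln 4.2372 / ln 1.006037 ≈ 239.8773.
t ≈ 239.8773/4 = 59.9693 years.

60.0 years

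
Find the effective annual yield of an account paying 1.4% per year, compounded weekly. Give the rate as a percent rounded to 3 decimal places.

One year is 52 periods at 0.000269231 each: (1 + 0.000269231)^52 ≈ 1.014097.
EAR = 1.014097 − 1 ≈ 1.40965%.

1.410%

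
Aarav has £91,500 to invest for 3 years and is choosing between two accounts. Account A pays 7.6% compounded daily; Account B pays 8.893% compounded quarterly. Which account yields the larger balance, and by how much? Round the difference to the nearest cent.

Account A growth factor: (1 + 0.076/365)^1095 ≈ 1.25605551424; balance ≈ 114,929.0796.
Account B growth factor: (1 + 0.0222325)^12 ≈ 1.30195571766; balance ≈ 119,128.9482.
Account B is larger by 4,199.8686.

Account B, by £4,199.87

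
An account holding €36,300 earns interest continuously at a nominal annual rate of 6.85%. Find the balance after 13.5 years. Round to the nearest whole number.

€91,521

A = P·e^(rt) = 36,300·e^(0.0685·13.5) = 36,300·e^0.92475.
e^0.92475 ≈ 2.5212378721, so A ≈ 91,520.9348.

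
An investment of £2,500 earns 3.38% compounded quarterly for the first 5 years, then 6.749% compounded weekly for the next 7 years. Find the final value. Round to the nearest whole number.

£4,743

After 5 years at 3.38%: 2,500 × 1.183279679 ≈ 2,958.1992.
Then 7 years at 6.749%: 2,958.1992 × 1.603395688 ≈ 4,743.1638.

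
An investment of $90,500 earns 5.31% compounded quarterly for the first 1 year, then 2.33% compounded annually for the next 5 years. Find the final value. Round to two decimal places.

After 1 years at 5.31%: 90,500 × 1.05416674239 ≈ 95,402.0902.
Then 5 years at 2.33%: 95,402.0902 × 1.12205687388 ≈ 107,046.5711.

$107,046.57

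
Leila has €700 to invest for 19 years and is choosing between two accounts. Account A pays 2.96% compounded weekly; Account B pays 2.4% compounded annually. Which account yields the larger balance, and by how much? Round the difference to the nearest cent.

Account A, by €129.73

A: (1 + 0.0296/52)^988 ≈ 1.75459839, so 700 × 1.75459839 ≈ 1,228.2189.
B: (1 + 0.024)^19 ≈ 1.569275434, so 700 × 1.569275434 ≈ 1,098.4928.
Difference ≈ 129.7261 in favor of A.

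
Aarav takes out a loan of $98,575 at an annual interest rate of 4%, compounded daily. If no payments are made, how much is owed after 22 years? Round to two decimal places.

Periodic rate = 4%/365 = 0.000109589; periods = 365·22 = 8030.
A = 98,575·(1 + 0.04/365)^8030 ≈ 98,575·2.41078346611 ≈ 237,642.9802.

$237,642.98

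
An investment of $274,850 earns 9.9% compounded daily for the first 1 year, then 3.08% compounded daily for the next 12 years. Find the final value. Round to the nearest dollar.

$439,130

After 1 years at 9.9%: 274,850 × 1.10405147911 ≈ 303,448.5490.
Then 12 years at 3.08%: 303,448.5490 × 1.447133071 ≈ 439,130.4307.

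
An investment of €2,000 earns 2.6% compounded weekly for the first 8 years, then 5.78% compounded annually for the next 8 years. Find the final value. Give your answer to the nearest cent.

After 8 years at 2.6%: 2,000 × 1.231149169 ≈ 2,462.2983.
Then 8 years at 5.78%: 2,462.2983 × 1.567575624 ≈ 3,859.8389.

€3,859.84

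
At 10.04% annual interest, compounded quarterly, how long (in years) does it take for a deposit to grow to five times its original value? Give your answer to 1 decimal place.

(1 + 0.0251)^(4t) = 5.
4t = ln 5 / ln(1 + 0.0251) ≈ 1.6094/0.0247902 ≈ 64.9224.
t ≈ 16.2306.

16.2 years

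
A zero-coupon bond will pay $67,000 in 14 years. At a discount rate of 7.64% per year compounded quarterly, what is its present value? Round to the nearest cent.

Growth factor = (1 + 0.0191)^56 ≈ 2.8849672606.
P = 67,000/2.8849672606 ≈ 23,223.8337.

$23,223.83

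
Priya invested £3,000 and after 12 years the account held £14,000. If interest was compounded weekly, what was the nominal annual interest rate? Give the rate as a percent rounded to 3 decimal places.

12.853%

(1 + r/52)^624 = 14,000/3,000 = 4.66667.
1 + r/52 = 4.66667^(1/624) ≈ 1.002472, so r/52 ≈ 0.00247171.
r ≈ 52·0.00247171 = 12.85290%.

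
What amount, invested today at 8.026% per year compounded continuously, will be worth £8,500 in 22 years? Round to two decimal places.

P = A·e^(−rt) = 8,500·e^(−1.76572).
e^(−1.76572) ≈ 0.1710635764, so P ≈ 1,454.0404.

£1,454.04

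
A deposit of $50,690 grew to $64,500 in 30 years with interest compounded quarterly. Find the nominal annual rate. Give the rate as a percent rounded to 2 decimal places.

0.80%

(1 + r/4)^120 = 64,500/50,690 = 1.27244.
1 + r/4 = 1.27244^(1/120) ≈ 1.00201, so r/4 ≈ 0.00200982.
r ≈ 4·0.00200982 = 0.80393%.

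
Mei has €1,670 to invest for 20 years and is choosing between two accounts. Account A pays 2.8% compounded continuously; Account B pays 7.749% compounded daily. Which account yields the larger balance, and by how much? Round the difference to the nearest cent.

Account A growth factor: e^(0.028·20) = e^0.56 ≈ 1.7506725; balance ≈ 2,923.6231.
Account B growth factor: (1 + 0.07749/365)^7300 ≈ 4.709753216; balance ≈ 7,865.2879.
Account B is larger by 4,941.6648.

Account B, by €4,941.66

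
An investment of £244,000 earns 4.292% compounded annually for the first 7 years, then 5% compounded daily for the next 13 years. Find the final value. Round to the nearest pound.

£627,219

Phase 1: 244,000·(1 + 0.04292)^7 ≈ 327,451.3597.
Phase 2: 327,451.3597·(1 + 0.05/365)^4745 ≈ 627,218.5269.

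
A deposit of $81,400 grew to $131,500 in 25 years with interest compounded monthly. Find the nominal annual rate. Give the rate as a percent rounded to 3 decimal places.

(1 + r/12)^300 = 131,500/81,400 = 1.61548.
1 + r/12 = 1.61548^(1/300) ≈ 1.0016, so r/12 ≈ 0.00160005.
r ≈ 12·0.00160005 = 1.92006%.

1.920%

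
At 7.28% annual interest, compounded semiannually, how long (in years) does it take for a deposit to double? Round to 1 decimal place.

9.7 years

(1 + 0.0364)^(2t) = 2.
2t = ln 2 / ln(1 + 0.0364) ≈ 0.69315/0.0357532 ≈ 19.3870.
t ≈ 9.6935.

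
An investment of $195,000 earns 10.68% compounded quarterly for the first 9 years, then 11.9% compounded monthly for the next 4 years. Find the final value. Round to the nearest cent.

Phase 1: 195,000·(1 + 0.0267)^36 ≈ 503,503.9062.
Phase 2: 503,503.9062·(1 + 0.119/12)^48 ≈ 808,553.4539.

$808,553.45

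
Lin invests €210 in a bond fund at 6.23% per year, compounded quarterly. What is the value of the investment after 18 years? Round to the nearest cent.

Growth factor = (1 + 0.015575)^72 ≈ 3.04273484.
A ≈ 210 × 3.04273484 ≈ 638.9743.

€638.97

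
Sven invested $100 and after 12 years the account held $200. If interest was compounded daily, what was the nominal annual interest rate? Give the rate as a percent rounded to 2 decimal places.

5.78%

(1 + r/365)^4380 = 200/100 = 2.
1 + r/365 = 2^(1/4380) ≈ 1.000158, so r/365 ≈ 0.000158265.
r ≈ 365·0.000158265 = 5.77668%.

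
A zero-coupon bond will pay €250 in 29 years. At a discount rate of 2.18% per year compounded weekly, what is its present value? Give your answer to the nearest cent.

Growth factor = (1 + 0.0218/52)^1508 ≈ 1.88149659.
P = 250/1.88149659 ≈ 132.8729.

€132.87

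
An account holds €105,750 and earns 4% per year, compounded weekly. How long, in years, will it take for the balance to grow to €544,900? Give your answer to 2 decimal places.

(1 + 0.000769231)^(52t) = 544,900/105,750 = 5.1527.
52t·ln(1 + 0.000769231) = ln(5.1527); 52t = 1.6395/0.000768935 ≈ 2132.2015.
t ≈ 41.0039 years.

41.00 years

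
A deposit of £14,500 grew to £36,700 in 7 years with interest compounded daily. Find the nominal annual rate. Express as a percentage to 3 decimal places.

13.269%

The 2555-period growth factor is 36,700/14,500 = 2.53103.
r/365 = 2.53103^(1/2555) − 1 ≈ 0.000363521, so r ≈ 365·0.000363521 = 13.26853%.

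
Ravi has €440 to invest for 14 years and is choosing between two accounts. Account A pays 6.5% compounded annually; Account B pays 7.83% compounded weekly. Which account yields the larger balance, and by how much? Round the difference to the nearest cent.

Account A growth factor: (1 + 0.065)^14 ≈ 2.414874185; balance ≈ 1,062.5446.
Account B growth factor: (1 + 0.0783/52)^728 ≈ 2.990305378; balance ≈ 1,315.7344.
Account B is larger by 253.1897.

Account B, by €253.19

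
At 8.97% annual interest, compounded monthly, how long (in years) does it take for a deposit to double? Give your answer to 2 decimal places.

(1 + 0.007475)^(12t) = 2.
12t = ln 2 / ln(1 + 0.007475) ≈ 0.69315/0.0074472 ≈ 93.0749.
t ≈ 7.7562.

7.76 years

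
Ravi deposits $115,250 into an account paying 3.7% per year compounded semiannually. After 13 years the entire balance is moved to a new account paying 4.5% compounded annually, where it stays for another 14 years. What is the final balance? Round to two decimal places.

$343,760.42

Phase 1: 115,250·(1 + 0.0185)^26 ≈ 185,621.2961.
Phase 2: 185,621.2961·(1 + 0.045)^14 ≈ 343,760.4167.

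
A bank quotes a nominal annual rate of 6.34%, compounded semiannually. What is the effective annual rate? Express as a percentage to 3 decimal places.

6.440%

One year is 2 periods at 0.0317 each: (1 + 0.0317)^2 ≈ 1.064405.
EAR = 1.064405 − 1 ≈ 6.44049%.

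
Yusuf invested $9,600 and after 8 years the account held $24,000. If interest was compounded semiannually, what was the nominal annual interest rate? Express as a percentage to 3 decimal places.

(1 + r/2)^16 = 24,000/9,600 = 2.5.
1 + r/2 = 2.5^(1/16) ≈ 1.05894, so r/2 ≈ 0.0589397.
r ≈ 2·0.0589397 = 11.78795%.

11.788%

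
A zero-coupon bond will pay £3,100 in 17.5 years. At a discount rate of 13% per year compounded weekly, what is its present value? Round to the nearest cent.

£319.58

Growth factor = (1 + 0.0025)^910 ≈ 9.700340429.
P = 3,100/9.700340429 ≈ 319.5764.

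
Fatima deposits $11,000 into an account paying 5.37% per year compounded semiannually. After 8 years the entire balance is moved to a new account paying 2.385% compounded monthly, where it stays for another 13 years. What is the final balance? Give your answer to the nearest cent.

$22,909.95

Phase 1: 11,000·(1 + 0.02685)^16 ≈ 16,807.5652.
Phase 2: 16,807.5652·(1 + 0.0019875)^156 ≈ 22,909.9517.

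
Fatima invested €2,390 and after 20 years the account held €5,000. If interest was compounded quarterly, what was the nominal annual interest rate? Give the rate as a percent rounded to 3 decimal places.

(1 + r/4)^80 = 5,000/2,390 = 2.09205.
1 + r/4 = 2.09205^(1/80) ≈ 1.00927, so r/4 ≈ 0.00926951.
r ≈ 4·0.00926951 = 3.70780%.

3.708%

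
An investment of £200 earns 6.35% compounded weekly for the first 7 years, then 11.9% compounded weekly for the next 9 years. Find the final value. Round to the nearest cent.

£908.98

Phase 1: 200·(1 + 0.0635/52)^364 ≈ 311.8574.
Phase 2: 311.8574·(1 + 0.119/52)^468 ≈ 908.9795.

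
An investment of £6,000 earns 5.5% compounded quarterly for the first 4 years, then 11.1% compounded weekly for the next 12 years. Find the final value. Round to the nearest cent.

Phase 1: 6,000·(1 + 0.01375)^16 ≈ 7,465.2632.
Phase 2: 7,465.2632·(1 + 0.111/52)^624 ≈ 28,242.8706.

£28,242.87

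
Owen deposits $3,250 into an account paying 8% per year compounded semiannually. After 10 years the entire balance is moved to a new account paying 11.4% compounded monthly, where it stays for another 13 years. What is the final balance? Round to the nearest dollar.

$31,127

Phase 1: 3,250·(1 + 0.04)^20 ≈ 7,121.1502.
Phase 2: 7,121.1502·(1 + 0.0095)^156 ≈ 31,126.9508.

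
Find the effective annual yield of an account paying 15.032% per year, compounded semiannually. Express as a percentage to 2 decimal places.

EAR = (1 + 15.032%/2)^2 − 1 = (1 + 0.07516)^2 − 1.
(1 + 0.07516)^2 ≈ 1.155969, so EAR ≈ 15.59690%.

15.60%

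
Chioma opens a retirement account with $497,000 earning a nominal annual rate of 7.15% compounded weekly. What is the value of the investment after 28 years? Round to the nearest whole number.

$3,674,656

Periodic rate = 7.15%/52 = 0.001375; periods = 52·28 = 1456.
A = 497,000·(1 + 0.001375)^1456 ≈ 497,000·7.393674854985 ≈ 3,674,656.4029.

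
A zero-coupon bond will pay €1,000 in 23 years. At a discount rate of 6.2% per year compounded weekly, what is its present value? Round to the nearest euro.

€240

Periodic rate = 6.2%/52 = 0.00119231; 1196 periods.
P = 1,000/(1 + 0.062/52)^1196 ≈ 1,000/4.1584839 ≈ 240.4723.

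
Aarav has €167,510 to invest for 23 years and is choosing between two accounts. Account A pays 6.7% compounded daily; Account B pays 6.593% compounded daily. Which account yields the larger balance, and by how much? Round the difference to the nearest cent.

Account A, by €19,007.61

A: (1 + 0.067/365)^8395 ≈ 4.66859692895, so 167,510 × 4.66859692895 ≈ 782,036.6716.
B: (1 + 0.06593/365)^8395 ≈ 4.55512541413, so 167,510 × 4.55512541413 ≈ 763,029.0581.
Difference ≈ 19,007.6134 in favor of A.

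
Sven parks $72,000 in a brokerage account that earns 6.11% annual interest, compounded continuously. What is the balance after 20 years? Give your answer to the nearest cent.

A = P·e^(rt) = 72,000·e^(0.0611·20) = 72,000·e^1.222.
e^1.222 ≈ 3.39396888798, so A ≈ 244,365.7599.

$244,365.76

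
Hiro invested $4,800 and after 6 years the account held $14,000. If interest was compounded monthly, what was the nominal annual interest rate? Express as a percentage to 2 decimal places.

(1 + r/12)^72 = 14,000/4,800 = 2.91667.
1 + r/12 = 2.91667^(1/72) ≈ 1.014978, so r/12 ≈ 0.0149783.
r ≈ 12·0.0149783 = 17.97397%.

17.97%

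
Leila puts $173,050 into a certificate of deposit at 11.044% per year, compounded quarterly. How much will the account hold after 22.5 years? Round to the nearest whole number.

Growth factor = (1 + 0.02761)^90 ≈ 11.60243031094.
A ≈ 173,050 × 11.60243031094 ≈ 2,007,800.5653.

$2,007,801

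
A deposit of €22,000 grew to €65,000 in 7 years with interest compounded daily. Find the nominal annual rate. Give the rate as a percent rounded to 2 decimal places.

The 2555-period growth factor is 65,000/22,000 = 2.95455.
r/365 = 2.95455^(1/2555) − 1 ≈ 0.0004241, so r ≈ 365·0.0004241 = 15.47964%.

15.48%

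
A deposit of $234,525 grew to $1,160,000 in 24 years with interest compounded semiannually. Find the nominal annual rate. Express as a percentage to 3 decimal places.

6.773%

The 48-period growth factor is 1,160,000/234,525 = 4.94617.
r/2 = 4.94617^(1/48) − 1 ≈ 0.0338652, so r ≈ 2·0.0338652 = 6.77305%.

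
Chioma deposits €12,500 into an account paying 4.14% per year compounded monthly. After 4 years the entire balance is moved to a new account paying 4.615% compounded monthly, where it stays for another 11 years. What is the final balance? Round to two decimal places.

€24,476.66

Phase 1: 12,500·(1 + 0.00345)^48 ≈ 14,747.0585.
Phase 2: 14,747.0585·(1 + 0.04615/12)^132 ≈ 24,476.6589.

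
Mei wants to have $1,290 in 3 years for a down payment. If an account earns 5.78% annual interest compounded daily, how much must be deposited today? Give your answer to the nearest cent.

$1,084.65

Periodic rate = 5.78%/365 = 0.000158356; 1095 periods.
P = 1,290/(1 + 0.0578/365)^1095 ≈ 1,290/1.189325419 ≈ 1,084.6485.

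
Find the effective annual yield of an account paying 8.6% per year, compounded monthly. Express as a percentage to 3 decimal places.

EAR = (1 + 8.6%/12)^12 − 1 = (1 + 0.00716667)^12 − 1.
(1 + 0.00716667)^12 ≈ 1.089472, so EAR ≈ 8.94721%.

8.947%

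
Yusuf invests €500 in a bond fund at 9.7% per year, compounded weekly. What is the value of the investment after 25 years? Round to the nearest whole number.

Growth factor = (1 + 0.097/52)^1300 ≈ 11.27672684.
A ≈ 500 × 11.27672684 ≈ 5,638.3634.

€5,638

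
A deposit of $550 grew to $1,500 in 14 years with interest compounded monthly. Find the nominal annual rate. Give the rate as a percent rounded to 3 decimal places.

(1 + r/12)^168 = 1,500/550 = 2.72727.
1 + r/12 = 2.72727^(1/168) ≈ 1.00599, so r/12 ≈ 0.0059899.
r ≈ 12·0.0059899 = 7.18789%.

7.188%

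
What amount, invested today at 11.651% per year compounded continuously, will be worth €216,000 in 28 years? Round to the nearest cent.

€8,273.01

P = A·e^(−rt) = 216,000·e^(−3.26228).
e^(−3.26228) ≈ 0.0383009721734, so P ≈ 8,273.0100.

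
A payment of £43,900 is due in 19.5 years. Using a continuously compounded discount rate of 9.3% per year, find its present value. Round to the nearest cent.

£7,159.32

P = A·e^(−rt) = 43,900·e^(−1.8135).
e^(−1.8135) ≈ 0.16308234854, so P ≈ 7,159.3151.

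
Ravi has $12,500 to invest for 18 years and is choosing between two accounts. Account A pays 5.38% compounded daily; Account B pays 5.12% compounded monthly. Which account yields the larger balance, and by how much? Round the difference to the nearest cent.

Account A, by $1,564.42

A: (1 + 0.0538/365)^6570 ≈ 2.6335391797, so 12,500 × 2.6335391797 ≈ 32,919.2397.
B: (1 + 0.0512/12)^216 ≈ 2.5083859402, so 12,500 × 2.5083859402 ≈ 31,354.8243.
Difference ≈ 1,564.4155 in favor of A.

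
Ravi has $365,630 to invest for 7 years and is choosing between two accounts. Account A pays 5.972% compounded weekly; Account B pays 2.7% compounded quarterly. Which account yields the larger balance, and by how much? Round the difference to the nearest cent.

Account A, by $113,836.36

A: (1 + 0.05972/52)^364 ≈ 1.51861712141, so 365,630 × 1.51861712141 ≈ 555,251.9781.
B: (1 + 0.00675)^28 ≈ 1.20727406703, so 365,630 × 1.20727406703 ≈ 441,415.6171.
Difference ≈ 113,836.3610 in favor of A.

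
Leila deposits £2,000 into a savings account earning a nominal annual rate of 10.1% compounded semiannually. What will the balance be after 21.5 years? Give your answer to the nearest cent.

Growth factor = (1 + 0.0505)^43 ≈ 8.3182207186.
A ≈ 2,000 × 8.3182207186 ≈ 16,636.4414.

£16,636.44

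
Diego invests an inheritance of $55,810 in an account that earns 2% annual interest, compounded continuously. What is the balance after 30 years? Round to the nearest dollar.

$101,692

A = P·e^(rt) = 55,810·e^(0.02·30) = 55,810·e^0.6.
e^0.6 ≈ 1.82211880039, so A ≈ 101,692.4502.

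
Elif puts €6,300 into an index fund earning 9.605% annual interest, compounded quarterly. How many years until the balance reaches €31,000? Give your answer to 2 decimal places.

(1 + 0.0240125)^(4t) = 31,000/6,300 = 4.9206.
4t·ln(1 + 0.0240125) = ln(4.9206); 4t = 1.5934/0.0237287 ≈ 67.1522.
t ≈ 16.7881 years.

16.79 years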